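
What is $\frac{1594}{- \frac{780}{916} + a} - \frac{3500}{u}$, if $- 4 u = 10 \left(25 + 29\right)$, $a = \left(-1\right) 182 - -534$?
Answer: $\frac{66144802}{2171151} \approx 30.465$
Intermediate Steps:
$a = 352$ ($a = -182 + 534 = 352$)
$u = -135$ ($u = - \frac{10 \left(25 + 29\right)}{4} = - \frac{10 \cdot 54}{4} = \left(- \frac{1}{4}\right) 540 = -135$)
$\frac{1594}{- \frac{780}{916} + a} - \frac{3500}{u} = \frac{1594}{- \frac{780}{916} + 352} - \frac{3500}{-135} = \frac{1594}{\left(-780\right) \frac{1}{916} + 352} - - \frac{700}{27} = \frac{1594}{- \frac{195}{229} + 352} + \frac{700}{27} = \frac{1594}{\frac{80413}{229}} + \frac{700}{27} = 1594 \cdot \frac{229}{80413} + \frac{700}{27} = \frac{365026}{80413} + \frac{700}{27} = \frac{66144802}{2171151}$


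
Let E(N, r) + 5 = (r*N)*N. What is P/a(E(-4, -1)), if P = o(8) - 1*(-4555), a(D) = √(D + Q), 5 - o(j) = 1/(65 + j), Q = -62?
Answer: -332879*I*√83/6059 ≈ -500.52*I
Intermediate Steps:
E(N, r) = -5 + r*N² (E(N, r) = -5 + (r*N)*N = -5 + (N*r)*N = -5 + r*N²)
o(j) = 5 - 1/(65 + j)
a(D) = √(-62 + D) (a(D) = √(D - 62) = √(-62 + D))
P = 332879/73 (P = (324 + 5*8)/(65 + 8) - 1*(-4555) = (324 + 40)/73 + 4555 = (1/73)*364 + 4555 = 364/73 + 4555 = 332879/73 ≈ 4560.0)
P/a(E(-4, -1)) = 332879/(73*(√(-62 + (-5 - 1*(-4)²)))) = 332879/(73*(√(-62 + (-5 - 1*16)))) = 332879/(73*(√(-62 + (-5 - 16)))) = 332879/(73*(√(-62 - 21))) = 332879/(73*(√(-83))) = 332879/(73*((I*√83))) = 332879*(-I*√83/83)/73 = -332879*I*√83/6059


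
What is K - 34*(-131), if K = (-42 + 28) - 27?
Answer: 4413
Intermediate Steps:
K = -41 (K = -14 - 27 = -41)
K - 34*(-131) = -41 - 34*(-131) = -41 + 4454 = 4413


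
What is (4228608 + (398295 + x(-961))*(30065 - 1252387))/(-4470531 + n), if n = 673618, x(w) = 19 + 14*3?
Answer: 486915074024/3796913 ≈ 1.2824e+5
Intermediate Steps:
x(w) = 61 (x(w) = 19 + 42 = 61)
(4228608 + (398295 + x(-961))*(30065 - 1252387))/(-4470531 + n) = (4228608 + (398295 + 61)*(30065 - 1252387))/(-4470531 + 673618) = (4228608 + 398356*(-1222322))/(-3796913) = (4228608 - 486919302632)*(-1/3796913) = -486915074024*(-1/3796913) = 486915074024/3796913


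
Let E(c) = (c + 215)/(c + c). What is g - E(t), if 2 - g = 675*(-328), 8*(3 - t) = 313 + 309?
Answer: 132398957/598 ≈ 2.2140e+5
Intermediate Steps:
t = -299/4 (t = 3 - (313 + 309)/8 = 3 - 1/8*622 = 3 - 311/4 = -299/4 ≈ -74.750)
g = 221402 (g = 2 - 675*(-328) = 2 - 1*(-221400) = 2 + 221400 = 221402)
E(c) = (215 + c)/(2*c) (E(c) = (215 + c)/((2*c)) = (215 + c)*(1/(2*c)) = (215 + c)/(2*c))
g - E(t) = 221402 - (215 - 299/4)/(2*(-299/4)) = 221402 - (-4)*561/(2*299*4) = 221402 - 1*(-561/598) = 221402 + 561/598 = 132398957/598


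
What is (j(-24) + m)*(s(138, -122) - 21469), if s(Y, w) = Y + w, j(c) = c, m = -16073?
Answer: 345328941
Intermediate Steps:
(j(-24) + m)*(s(138, -122) - 21469) = (-24 - 16073)*((138 - 122) - 21469) = -16097*(16 - 21469) = -16097*(-21453) = 345328941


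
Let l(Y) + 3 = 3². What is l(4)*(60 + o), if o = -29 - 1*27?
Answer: 24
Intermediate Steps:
o = -56 (o = -29 - 27 = -56)
l(Y) = 6 (l(Y) = -3 + 3² = -3 + 9 = 6)
l(4)*(60 + o) = 6*(60 - 56) = 6*4 = 24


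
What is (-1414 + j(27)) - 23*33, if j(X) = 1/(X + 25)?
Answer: -112995/52 ≈ -2173.0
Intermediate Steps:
j(X) = 1/(25 + X)
(-1414 + j(27)) - 23*33 = (-1414 + 1/(25 + 27)) - 23*33 = (-1414 + 1/52) - 759 = -73527/52 - 759 = -112995/52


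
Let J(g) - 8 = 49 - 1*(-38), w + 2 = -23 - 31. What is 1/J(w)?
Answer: 1/95 ≈ 0.010526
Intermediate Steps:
w = -56 (w = -2 + (-23 - 31) = -2 - 54 = -56)
J(g) = 95 (J(g) = 8 + (49 - 1*(-38)) = 8 + (49 + 38) = 8 + 87 = 95)
1/J(w) = 1/95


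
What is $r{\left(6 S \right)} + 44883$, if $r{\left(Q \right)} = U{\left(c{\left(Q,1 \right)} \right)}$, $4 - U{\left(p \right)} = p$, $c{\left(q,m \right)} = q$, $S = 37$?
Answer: $44665$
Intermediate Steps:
$U{\left(p \right)} = 4 - p$
$r{\left(Q \right)} = 4 - Q$
$r{\left(6 S \right)} + 44883 = \left(4 - 6 \cdot 37\right) + 44883 = \left(4 - 222\right) + 44883 = -218 + 44883 = 44665$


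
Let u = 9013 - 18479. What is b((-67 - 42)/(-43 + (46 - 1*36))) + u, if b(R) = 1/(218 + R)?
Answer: -69130165/7303 ≈ -9466.0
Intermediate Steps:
u = -9466
b((-67 - 42)/(-43 + (46 - 1*36))) + u = 1/(218 + (-67 - 42)/(-43 + (46 - 1*36))) - 9466 = 1/(218 - 109/(-43 + (46 - 36))) - 9466 = 1/(218 - 109/(-43 + 10)) - 9466 = 1/(218 - 109/(-33)) - 9466 = 1/(218 - 109*(-1/33)) - 9466 = 1/(218 + 109/33) - 9466 = 1/(7303/33) - 9466 = 33/7303 - 9466 = -69130165/7303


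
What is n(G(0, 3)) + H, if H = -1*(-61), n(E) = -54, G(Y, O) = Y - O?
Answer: 7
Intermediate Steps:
H = 61
n(G(0, 3)) + H = -54 + 61 = 7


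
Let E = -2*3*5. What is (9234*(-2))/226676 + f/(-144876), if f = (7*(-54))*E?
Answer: -109293246/684164837 ≈ -0.15975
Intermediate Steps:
E = -30 (E = -6*5 = -30)
f = 11340 (f = (7*(-54))*(-30) = -378*(-30) = 11340)
(9234*(-2))/226676 + f/(-144876) = (9234*(-2))/226676 + 11340/(-144876) = -18468*1/226676 + 11340*(-1/144876) = -4617/56669 - 945/12073 = -109293246/684164837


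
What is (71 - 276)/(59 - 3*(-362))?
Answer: -41/229 ≈ -0.17904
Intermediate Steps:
(71 - 276)/(59 - 3*(-362)) = -205/(59 + 1086) = -205/1145 = -205*1/1145 = -41/229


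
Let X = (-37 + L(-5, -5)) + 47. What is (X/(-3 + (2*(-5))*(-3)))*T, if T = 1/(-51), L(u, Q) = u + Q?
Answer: 0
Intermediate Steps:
L(u, Q) = Q + u
T = -1/51 ≈ -0.019608
X = 0 (X = (-37 + (-5 - 5)) + 47 = (-37 - 10) + 47 = -47 + 47 = 0)
(X/(-3 + (2*(-5))*(-3)))*T = (0/(-3 + (2*(-5))*(-3)))*(-1/51) = (0/(-3 - 10*(-3)))*(-1/51) = (0/(-3 + 30))*(-1/51) = (0/27)*(-1/51) = ((1/27)*0)*(-1/51) = 0*(-1/51) = 0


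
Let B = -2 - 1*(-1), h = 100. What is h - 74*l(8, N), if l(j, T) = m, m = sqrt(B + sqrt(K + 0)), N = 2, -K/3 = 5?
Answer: 100 - 74*sqrt(-1 + I*sqrt(15)) ≈ 9.3689 - 117.0*I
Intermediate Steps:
K = -15 (K = -3*5 = -15)
B = -1 (B = -2 + 1 = -1)
m = sqrt(-1 + I*sqrt(15)) (m = sqrt(-1 + sqrt(-15 + 0)) = sqrt(-1 + sqrt(-15)) = sqrt(-1 + I*sqrt(15)) ≈ 1.2247 + 1.5811*I)
l(j, T) = sqrt(-1 + I*sqrt(15))
h - 74*l(8, N) = 100 - 74*sqrt(-1 + I*sqrt(15))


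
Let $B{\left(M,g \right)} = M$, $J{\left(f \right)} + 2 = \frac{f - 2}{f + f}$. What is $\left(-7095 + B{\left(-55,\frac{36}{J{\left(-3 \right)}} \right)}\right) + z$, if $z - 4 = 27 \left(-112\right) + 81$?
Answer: $-10089$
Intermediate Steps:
$J{\left(f \right)} = -2 + \frac{-2 + f}{2 f}$ ($J{\left(f \right)} = -2 + \frac{f - 2}{f + f} = -2 + \frac{-2 + f}{2 f}$)
$z = -2939$ ($z = 4 + \left(27 \left(-112\right) + 81\right) = 4 + \left(-3024 + 81\right) = 4 - 2943 = -2939$)
$\left(-7095 + B{\left(-55,\frac{36}{J{\left(-3 \right)}} \right)}\right) + z = \left(-7095 - 55\right) - 2939 = -7150 - 2939 = -10089$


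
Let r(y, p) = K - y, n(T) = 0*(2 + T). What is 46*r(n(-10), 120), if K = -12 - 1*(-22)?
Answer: 460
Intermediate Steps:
K = 10 (K = -12 + 22 = 10)
n(T) = 0
r(y, p) = 10 - y
46*r(n(-10), 120) = 46*(10 - 1*0) = 46*(10 + 0) = 46*10 = 460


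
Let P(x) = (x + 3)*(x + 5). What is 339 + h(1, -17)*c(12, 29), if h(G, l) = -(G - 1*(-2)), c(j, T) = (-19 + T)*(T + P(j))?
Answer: -8181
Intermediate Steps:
P(x) = (3 + x)*(5 + x)
c(j, T) = (-19 + T)*(15 + T + j**2 + 8*j) (c(j, T) = (-19 + T)*(T + (15 + j**2 + 8*j)) = (-19 + T)*(15 + T + j**2 + 8*j))
h(G, l) = -2 - G (h(G, l) = -(G + 2) = -(2 + G) = -2 - G)
339 + h(1, -17)*c(12, 29) = 339 + (-2 - 1*1)*(-285 + 29**2 - 152*12 - 19*29 - 19*12**2 + 29*(15 + 12**2 + 8*12)) = 339 + (-2 - 1)*(-285 + 841 - 1824 - 551 - 19*144 + 29*(15 + 144 + 96)) = 339 - 3*(-285 + 841 - 1824 - 551 - 2736 + 29*255) = 339 - 3*(-285 + 841 - 1824 - 551 - 2736 + 7395) = 339 - 3*2840 = 339 - 8520 = -8181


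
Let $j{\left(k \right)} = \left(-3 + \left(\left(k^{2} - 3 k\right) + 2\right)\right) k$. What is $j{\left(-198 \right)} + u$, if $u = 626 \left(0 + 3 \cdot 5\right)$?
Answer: $-7870416$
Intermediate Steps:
$j{\left(k \right)} = k \left(-1 + k^{2} - 3 k\right)$ ($j{\left(k \right)} = \left(-3 + \left(2 + k^{2} - 3 k\right)\right) k = \left(-1 + k^{2} - 3 k\right) k = k \left(-1 + k^{2} - 3 k\right)$)
$u = 9390$ ($u = 626 \left(0 + 15\right) = 626 \cdot 15 = 9390$)
$j{\left(-198 \right)} + u = - 198 \left(-1 + \left(-198\right)^{2} - -594\right) + 9390 = - 198 \left(-1 + 39204 + 594\right) + 9390 = \left(-198\right) 39797 + 9390 = -7879806 + 9390 = -7870416$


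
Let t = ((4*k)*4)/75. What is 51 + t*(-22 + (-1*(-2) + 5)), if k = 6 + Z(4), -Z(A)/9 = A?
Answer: 147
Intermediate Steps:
Z(A) = -9*A
k = -30 (k = 6 - 9*4 = 6 - 36 = -30)
t = -32/5 (t = ((4*(-30))*4)/75 = -120*4*(1/75) = -480*1/75 = -32/5 ≈ -6.4000)
51 + t*(-22 + (-1*(-2) + 5)) = 51 - 32*(-22 + (-1*(-2) + 5))/5 = 51 - 32*(-22 + (2 + 5))/5 = 51 - 32*(-22 + 7)/5 = 51 - 32/5*(-15) = 51 + 96 = 147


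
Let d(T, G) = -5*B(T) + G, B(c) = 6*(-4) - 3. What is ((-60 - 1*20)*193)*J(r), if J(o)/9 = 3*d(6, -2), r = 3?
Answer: -55445040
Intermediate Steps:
B(c) = -27 (B(c) = -24 - 3 = -27)
d(T, G) = 135 + G (d(T, G) = -5*(-27) + G = 135 + G)
J(o) = 3591 (J(o) = 9*(3*(135 - 2)) = 9*(3*133) = 9*399 = 3591)
((-60 - 1*20)*193)*J(r) = ((-60 - 1*20)*193)*3591 = ((-60 - 20)*193)*3591 = -80*193*3591 = -15440*3591 = -55445040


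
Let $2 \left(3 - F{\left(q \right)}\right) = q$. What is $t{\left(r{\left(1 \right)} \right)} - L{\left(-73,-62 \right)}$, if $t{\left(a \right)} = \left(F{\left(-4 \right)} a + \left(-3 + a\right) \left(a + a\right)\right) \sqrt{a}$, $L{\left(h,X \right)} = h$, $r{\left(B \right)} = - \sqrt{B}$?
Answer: $73 + 3 i \approx 73.0 + 3.0 i$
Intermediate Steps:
$F{\left(q \right)} = 3 - \frac{q}{2}$
$t{\left(a \right)} = \sqrt{a} \left(5 a + 2 a \left(-3 + a\right)\right)$ ($t{\left(a \right)} = \left(\left(3 - -2\right) a + \left(-3 + a\right) \left(a + a\right)\right) \sqrt{a} = \left(\left(3 + 2\right) a + \left(-3 + a\right) 2 a\right) \sqrt{a} = \left(5 a + 2 a \left(-3 + a\right)\right) \sqrt{a} = \sqrt{a} \left(5 a + 2 a \left(-3 + a\right)\right)$)
$t{\left(r{\left(1 \right)} \right)} - L{\left(-73,-62 \right)} = \left(- \sqrt{1}\right)^{\frac{3}{2}} \left(-1 + 2 \left(- \sqrt{1}\right)\right) - -73 = \left(\left(-1\right) 1\right)^{\frac{3}{2}} \left(-1 + 2 \left(\left(-1\right) 1\right)\right) + 73 = \left(-1\right)^{\frac{3}{2}} \left(-1 + 2 \left(-1\right)\right) + 73 = - i \left(-1 - 2\right) + 73 = - i \left(-3\right) + 73 = 3 i + 73 = 73 + 3 i$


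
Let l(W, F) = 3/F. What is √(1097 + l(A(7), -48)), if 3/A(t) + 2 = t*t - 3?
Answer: √17551/4 ≈ 33.120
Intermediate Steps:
A(t) = 3/(-5 + t²) (A(t) = 3/(-2 + (t*t - 3)) = 3/(-2 + (t² - 3)) = 3/(-2 + (-3 + t²)) = 3/(-5 + t²))
√(1097 + l(A(7), -48)) = √(1097 + 3/(-48)) = √(1097 + 3*(-1/48)) = √(1097 - 1/16) = √(17551/16) = √17551/4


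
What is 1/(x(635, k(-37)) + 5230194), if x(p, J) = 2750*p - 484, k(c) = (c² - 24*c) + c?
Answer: 1/6975960 ≈ 1.4335e-7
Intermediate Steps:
k(c) = c² - 23*c
x(p, J) = -484 + 2750*p
1/(x(635, k(-37)) + 5230194) = 1/((-484 + 2750*635) + 5230194) = 1/((-484 + 1746250) + 5230194) = 1/(1745766 + 5230194) = 1/6975960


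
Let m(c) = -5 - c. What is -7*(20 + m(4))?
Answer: -77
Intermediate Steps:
-7*(20 + m(4)) = -7*(20 + (-5 - 1*4)) = -7*(20 + (-5 - 4)) = -7*(20 - 9) = -7*11 = -77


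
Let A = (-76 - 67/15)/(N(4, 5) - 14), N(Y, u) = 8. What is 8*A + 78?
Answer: 8338/45 ≈ 185.29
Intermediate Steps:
A = 1207/90 (A = (-76 - 67/15)/(8 - 14) = (-76 - 67*1/15)/(-6) = (-76 - 67/15)*(-⅙) = -1207/15*(-⅙) = 1207/90 ≈ 13.411)
8*A + 78 = 8*(1207/90) + 78 = 4828/45 + 78 = 8338/45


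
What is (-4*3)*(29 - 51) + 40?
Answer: 304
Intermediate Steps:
(-4*3)*(29 - 51) + 40 = -12*(-22) + 40 = 264 + 40 = 304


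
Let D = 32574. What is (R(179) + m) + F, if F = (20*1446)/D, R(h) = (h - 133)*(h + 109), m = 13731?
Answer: 146473811/5429 ≈ 26980.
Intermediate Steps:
R(h) = (-133 + h)*(109 + h)
F = 4820/5429 (F = (20*1446)/32574 = 28920*(1/32574) = 4820/5429 ≈ 0.88783)
(R(179) + m) + F = ((-14497 + 179**2 - 24*179) + 13731) + 4820/5429 = ((-14497 + 32041 - 4296) + 13731) + 4820/5429 = (13248 + 13731) + 4820/5429 = 26979 + 4820/5429 = 146473811/5429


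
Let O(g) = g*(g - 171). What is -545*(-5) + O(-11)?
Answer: 4727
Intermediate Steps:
O(g) = g*(-171 + g)
-545*(-5) + O(-11) = -545*(-5) - 11*(-171 - 11) = 2725 - 11*(-182) = 2725 + 2002 = 4727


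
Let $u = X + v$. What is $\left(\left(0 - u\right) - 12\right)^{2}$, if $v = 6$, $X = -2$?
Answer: $256$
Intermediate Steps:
$u = 4$ ($u = -2 + 6 = 4$)
$\left(\left(0 - u\right) - 12\right)^{2} = \left(\left(0 - 4\right) - 12\right)^{2} = \left(-4 - 12\right)^{2} = \left(-16\right)^{2} = 256$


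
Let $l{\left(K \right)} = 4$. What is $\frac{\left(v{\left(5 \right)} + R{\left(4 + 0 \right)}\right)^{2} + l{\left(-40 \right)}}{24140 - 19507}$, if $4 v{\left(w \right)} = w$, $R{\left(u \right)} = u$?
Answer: $\frac{505}{74128} \approx 0.0068125$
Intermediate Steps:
$v{\left(w \right)} = \frac{w}{4}$
$\frac{\left(v{\left(5 \right)} + R{\left(4 + 0 \right)}\right)^{2} + l{\left(-40 \right)}}{24140 - 19507} = \frac{\left(\frac{1}{4} \cdot 5 + \left(4 + 0\right)\right)^{2} + 4}{24140 - 19507} = \frac{\left(\frac{5}{4} + 4\right)^{2} + 4}{4633} = \left(\left(\frac{21}{4}\right)^{2} + 4\right) \frac{1}{4633} = \left(\frac{441}{16} + 4\right) \frac{1}{4633} = \frac{505}{16} \cdot \frac{1}{4633} = \frac{505}{74128}$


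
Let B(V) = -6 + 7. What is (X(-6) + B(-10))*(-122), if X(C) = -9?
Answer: 976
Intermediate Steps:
B(V) = 1
(X(-6) + B(-10))*(-122) = (-9 + 1)*(-122) = -8*(-122) = 976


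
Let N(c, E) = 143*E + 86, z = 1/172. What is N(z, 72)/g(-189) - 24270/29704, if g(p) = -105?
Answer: -155467639/1559460 ≈ -99.693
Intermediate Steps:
z = 1/172 ≈ 0.0058140
N(c, E) = 86 + 143*E
N(z, 72)/g(-189) - 24270/29704 = (86 + 143*72)/(-105) - 24270/29704 = (86 + 10296)*(-1/105) - 24270*1/29704 = 10382*(-1/105) - 12135/14852 = -10382/105 - 12135/14852 = -155467639/1559460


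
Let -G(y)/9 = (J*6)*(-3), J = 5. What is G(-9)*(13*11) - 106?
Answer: 115724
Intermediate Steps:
G(y) = 810 (G(y) = -9*5*6*(-3) = -270*(-3) = -9*(-90) = 810)
G(-9)*(13*11) - 106 = 810*(13*11) - 106 = 810*143 - 106 = 115830 - 106 = 115724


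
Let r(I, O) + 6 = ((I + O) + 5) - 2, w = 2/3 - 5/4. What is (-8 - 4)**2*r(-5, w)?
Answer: -1236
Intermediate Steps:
w = -7/12 (w = 2*(1/3) - 5*1/4 = 2/3 - 5/4 = -7/12 ≈ -0.58333)
r(I, O) = -3 + I + O (r(I, O) = -6 + (((I + O) + 5) - 2) = -6 + ((5 + I + O) - 2) = -6 + (3 + I + O) = -3 + I + O)
(-8 - 4)**2*r(-5, w) = (-8 - 4)**2*(-3 - 5 - 7/12) = (-12)**2*(-103/12) = 144*(-103/12) = -1236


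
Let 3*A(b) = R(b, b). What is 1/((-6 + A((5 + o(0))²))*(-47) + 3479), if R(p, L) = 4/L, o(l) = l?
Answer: 75/281887 ≈ 0.00026606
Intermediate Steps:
A(b) = 4/(3*b) (A(b) = (4/b)/3 = 4/(3*b))
1/((-6 + A((5 + o(0))²))*(-47) + 3479) = 1/((-6 + 4/(3*((5 + 0)²)))*(-47) + 3479) = 1/((-6 + 4/(3*(5²)))*(-47) + 3479) = 1/((-6 + (4/3)/25)*(-47) + 3479) = 1/((-6 + (4/3)*(1/25))*(-47) + 3479) = 1/((-6 + 4/75)*(-47) + 3479) = 1/(-446/75*(-47) + 3479) = 1/(20962/75 + 3479) = 1/(281887/75) = 75/281887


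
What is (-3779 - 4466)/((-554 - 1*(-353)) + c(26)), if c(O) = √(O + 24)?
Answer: 1657245/40351 + 41225*√2/40351 ≈ 42.516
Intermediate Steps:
c(O) = √(24 + O)
(-3779 - 4466)/((-554 - 1*(-353)) + c(26)) = (-3779 - 4466)/((-554 - 1*(-353)) + √(24 + 26)) = -8245/((-554 + 353) + √50) = -8245/(-201 + 5*√2)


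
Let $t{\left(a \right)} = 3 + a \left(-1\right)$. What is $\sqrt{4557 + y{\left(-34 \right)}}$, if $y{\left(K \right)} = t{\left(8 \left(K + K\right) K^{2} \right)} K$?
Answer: $i \sqrt{21376921} \approx 4623.5 i$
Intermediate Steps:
$t{\left(a \right)} = 3 - a$
$y{\left(K \right)} = K \left(3 - 16 K^{3}\right)$ ($y{\left(K \right)} = \left(3 - 8 \left(K + K\right) K^{2}\right) K = \left(3 - 8 \cdot 2 K K^{2}\right) K = \left(3 - 16 K K^{2}\right) K = \left(3 - 16 K^{3}\right) K = K \left(3 - 16 K^{3}\right)$)
$\sqrt{4557 + y{\left(-34 \right)}} = \sqrt{4557 - 34 \left(3 - 16 \left(-34\right)^{3}\right)} = \sqrt{4557 - 34 \left(3 - -628864\right)} = \sqrt{4557 - 34 \left(3 + 628864\right)} = \sqrt{4557 - 21381478} = \sqrt{-21376921} = i \sqrt{21376921}$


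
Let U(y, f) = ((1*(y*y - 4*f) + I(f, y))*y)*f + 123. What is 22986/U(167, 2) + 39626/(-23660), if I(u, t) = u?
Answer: -5264212463/3147809210 ≈ -1.6723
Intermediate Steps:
U(y, f) = 123 + f*y*(y² - 3*f) (U(y, f) = ((1*(y*y - 4*f) + f)*y)*f + 123 = ((1*(y² - 4*f) + f)*y)*f + 123 = (((y² - 4*f) + f)*y)*f + 123 = ((y² - 3*f)*y)*f + 123 = (y*(y² - 3*f))*f + 123 = f*y*(y² - 3*f) + 123 = 123 + f*y*(y² - 3*f))
22986/U(167, 2) + 39626/(-23660) = 22986/(123 + 2*167³ - 3*167*2²) + 39626/(-23660) = 22986/(123 + 2*4657463 - 3*167*4) + 39626*(-1/23660) = 22986/(123 + 9314926 - 2004) - 19813/11830 = 22986/9313045 - 19813/11830 = -5264212463/3147809210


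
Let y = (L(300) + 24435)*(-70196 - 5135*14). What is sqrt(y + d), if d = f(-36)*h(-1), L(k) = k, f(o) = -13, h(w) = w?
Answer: I*sqrt(3514497197) ≈ 59283.0*I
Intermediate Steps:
y = -3514497210 (y = (300 + 24435)*(-70196 - 5135*14) = 24735*(-70196 - 71890) = 24735*(-142086) = -3514497210)
d = 13 (d = -13*(-1) = 13)
sqrt(y + d) = sqrt(-3514497210 + 13) = sqrt(-3514497197) = I*sqrt(3514497197)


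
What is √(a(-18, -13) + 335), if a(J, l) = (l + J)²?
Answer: 36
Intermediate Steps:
a(J, l) = (J + l)²
√(a(-18, -13) + 335) = √((-18 - 13)² + 335) = √((-31)² + 335) = √(961 + 335) = √1296 = 36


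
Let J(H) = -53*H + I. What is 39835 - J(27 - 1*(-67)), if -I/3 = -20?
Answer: 44757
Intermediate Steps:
I = 60 (I = -3*(-20) = 60)
J(H) = 60 - 53*H (J(H) = -53*H + 60 = 60 - 53*H)
39835 - J(27 - 1*(-67)) = 39835 - (60 - 53*(27 - 1*(-67))) = 39835 - (60 - 53*(27 + 67)) = 39835 - (60 - 53*94) = 39835 - (60 - 4982) = 39835 - 1*(-4922) = 39835 + 4922 = 44757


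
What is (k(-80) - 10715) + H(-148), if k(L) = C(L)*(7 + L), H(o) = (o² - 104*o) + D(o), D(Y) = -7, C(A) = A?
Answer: 32414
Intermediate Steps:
H(o) = -7 + o² - 104*o (H(o) = (o² - 104*o) - 7 = -7 + o² - 104*o)
k(L) = L*(7 + L)
(k(-80) - 10715) + H(-148) = (-80*(7 - 80) - 10715) + (-7 + (-148)² - 104*(-148)) = (-80*(-73) - 10715) + (-7 + 21904 + 15392) = (5840 - 10715) + 37289 = -4875 + 37289 = 32414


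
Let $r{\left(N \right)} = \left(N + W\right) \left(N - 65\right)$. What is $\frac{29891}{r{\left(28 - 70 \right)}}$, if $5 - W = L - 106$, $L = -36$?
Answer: $- \frac{29891}{11235} \approx -2.6605$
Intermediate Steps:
$W = 147$ ($W = 5 - \left(-36 - 106\right) = 5 - -142 = 5 + 142 = 147$)
$r{\left(N \right)} = \left(-65 + N\right) \left(147 + N\right)$ ($r{\left(N \right)} = \left(N + 147\right) \left(N - 65\right) = \left(147 + N\right) \left(-65 + N\right) = \left(-65 + N\right) \left(147 + N\right)$)
$\frac{29891}{r{\left(28 - 70 \right)}} = \frac{29891}{-9555 + \left(28 - 70\right)^{2} + 82 \left(28 - 70\right)} = \frac{29891}{-9555 + \left(-42\right)^{2} + 82 \left(-42\right)} = \frac{29891}{-9555 + 1764 - 3444} = \frac{29891}{-11235} = 29891 \left(- \frac{1}{11235}\right) = - \frac{29891}{11235}$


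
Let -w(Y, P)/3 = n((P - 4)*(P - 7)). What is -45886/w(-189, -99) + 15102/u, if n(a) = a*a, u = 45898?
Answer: 25484456081/77422169238 ≈ 0.32916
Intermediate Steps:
n(a) = a²
w(Y, P) = -3*(-7 + P)²*(-4 + P)² (w(Y, P) = -3*(P - 7)²*(P - 4)² = -3*(-7 + P)²*(-4 + P)²)
-45886/w(-189, -99) + 15102/u = -45886*(-1/(3*(28 + (-99)² - 11*(-99))²)) + 15102/45898 = -45886*(-1/(3*(28 + 9801 + 1089)²)) + 15102*(1/45898) = -45886/((-3*10918²)) + 7551/22949 = -45886/((-3*119202724)) + 7551/22949 = -45886/(-357608172) + 7551/22949 = -45886*(-1/357608172) + 7551/22949 = 22943/178804086 + 7551/22949 = 25484456081/77422169238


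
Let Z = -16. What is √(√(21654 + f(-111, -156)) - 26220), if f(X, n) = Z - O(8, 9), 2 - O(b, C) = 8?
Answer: √(-26220 + 2*√5411) ≈ 161.47*I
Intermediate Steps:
O(b, C) = -6 (O(b, C) = 2 - 1*8 = 2 - 8 = -6)
f(X, n) = -10 (f(X, n) = -16 - 1*(-6) = -16 + 6 = -10)
√(√(21654 + f(-111, -156)) - 26220) = √(√(21654 - 10) - 26220) = √(√21644 - 26220) = √(2*√5411 - 26220) = √(-26220 + 2*√5411)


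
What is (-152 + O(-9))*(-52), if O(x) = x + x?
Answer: 8840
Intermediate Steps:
O(x) = 2*x
(-152 + O(-9))*(-52) = (-152 + 2*(-9))*(-52) = (-152 - 18)*(-52) = -170*(-52) = 8840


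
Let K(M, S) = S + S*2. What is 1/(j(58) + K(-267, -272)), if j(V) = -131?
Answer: -1/947 ≈ -0.0010560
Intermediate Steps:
K(M, S) = 3*S (K(M, S) = S + 2*S = 3*S)
1/(j(58) + K(-267, -272)) = 1/(-131 + 3*(-272)) = 1/(-131 - 816) = 1/(-947) = -1/947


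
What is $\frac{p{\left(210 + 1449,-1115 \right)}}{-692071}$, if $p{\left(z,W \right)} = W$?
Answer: $\frac{1115}{692071} \approx 0.0016111$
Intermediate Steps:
$\frac{p{\left(210 + 1449,-1115 \right)}}{-692071} = - \frac{1115}{-692071} = \left(-1115\right) \left(- \frac{1}{692071}\right) = \frac{1115}{692071}$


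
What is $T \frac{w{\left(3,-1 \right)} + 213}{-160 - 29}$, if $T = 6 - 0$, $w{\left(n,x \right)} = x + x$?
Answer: $- \frac{422}{63} \approx -6.6984$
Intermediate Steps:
$w{\left(n,x \right)} = 2 x$
$T = 6$ ($T = 6 + 0 = 6$)
$T \frac{w{\left(3,-1 \right)} + 213}{-160 - 29} = 6 \frac{2 \left(-1\right) + 213}{-160 - 29} = 6 \frac{-2 + 213}{-189} = 6 \cdot 211 \left(- \frac{1}{189}\right) = 6 \left(- \frac{211}{189}\right) = - \frac{422}{63}$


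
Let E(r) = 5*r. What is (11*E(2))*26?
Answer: 2860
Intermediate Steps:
(11*E(2))*26 = (11*(5*2))*26 = (11*10)*26 = 110*26 = 2860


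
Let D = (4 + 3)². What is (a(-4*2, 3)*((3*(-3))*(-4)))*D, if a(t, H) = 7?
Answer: 12348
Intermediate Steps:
D = 49 (D = 7² = 49)
(a(-4*2, 3)*((3*(-3))*(-4)))*D = (7*((3*(-3))*(-4)))*49 = (7*(-9*(-4)))*49 = (7*36)*49 = 252*49 = 12348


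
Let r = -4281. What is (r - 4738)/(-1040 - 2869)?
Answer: 9019/3909 ≈ 2.3072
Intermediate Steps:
(r - 4738)/(-1040 - 2869) = (-4281 - 4738)/(-1040 - 2869) = -9019/(-3909) = -9019*(-1/3909) = 9019/3909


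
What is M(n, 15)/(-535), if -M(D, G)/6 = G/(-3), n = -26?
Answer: -6/107 ≈ -0.056075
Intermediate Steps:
M(D, G) = 2*G (M(D, G) = -6*G/(-3) = -6*G*(-1)/3 = -(-2)*G = 2*G)
M(n, 15)/(-535) = (2*15)/(-535) = 30*(-1/535) = -6/107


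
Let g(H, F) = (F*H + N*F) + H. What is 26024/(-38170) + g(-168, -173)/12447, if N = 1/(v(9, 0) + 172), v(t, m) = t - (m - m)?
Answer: 70499781371/42996730095 ≈ 1.6397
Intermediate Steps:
v(t, m) = t (v(t, m) = t - 1*0 = t + 0 = t)
N = 1/181 (N = 1/(9 + 172) = 1/181 ≈ 0.0055249)
g(H, F) = H + F/181 + F*H (g(H, F) = (F*H + F/181) + H = (F/181 + F*H) + H = H + F/181 + F*H)
26024/(-38170) + g(-168, -173)/12447 = 26024/(-38170) + (-168 + (1/181)*(-173) - 173*(-168))/12447 = 26024*(-1/38170) + (-168 - 173/181 + 29064)*(1/12447) = -13012/19085 + (5230003/181)*(1/12447) = -13012/19085 + 5230003/2252907 = 70499781371/42996730095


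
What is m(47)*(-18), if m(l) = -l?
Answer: 846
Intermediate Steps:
m(47)*(-18) = -1*47*(-18) = -47*(-18) = 846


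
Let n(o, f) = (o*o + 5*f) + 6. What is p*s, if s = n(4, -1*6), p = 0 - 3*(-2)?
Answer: -48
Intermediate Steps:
p = 6 (p = 0 + 6 = 6)
n(o, f) = 6 + o**2 + 5*f (n(o, f) = (o**2 + 5*f) + 6 = 6 + o**2 + 5*f)
s = -8 (s = 6 + 4**2 + 5*(-1*6) = 6 + 16 + 5*(-6) = 6 + 16 - 30 = -8)
p*s = 6*(-8) = -48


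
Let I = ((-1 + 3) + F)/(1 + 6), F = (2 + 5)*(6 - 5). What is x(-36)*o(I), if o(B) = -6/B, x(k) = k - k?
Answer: 0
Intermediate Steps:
x(k) = 0
F = 7 (F = 7*1 = 7)
I = 9/7 (I = ((-1 + 3) + 7)/(1 + 6) = (2 + 7)/7 = 9*(⅐) = 9/7 ≈ 1.2857)
x(-36)*o(I) = 0*(-6/9/7) = 0*(-6*7/9) = 0*(-14/3) = 0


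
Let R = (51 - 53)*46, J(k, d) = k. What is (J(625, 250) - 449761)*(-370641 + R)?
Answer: 166509536688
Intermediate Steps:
R = -92 (R = -2*46 = -92)
(J(625, 250) - 449761)*(-370641 + R) = (625 - 449761)*(-370641 - 92) = -449136*(-370733) = 166509536688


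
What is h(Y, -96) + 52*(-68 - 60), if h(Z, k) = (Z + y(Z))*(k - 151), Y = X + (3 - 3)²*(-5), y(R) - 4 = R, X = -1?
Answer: -7150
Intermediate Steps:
y(R) = 4 + R
Y = -1 (Y = -1 + (3 - 3)²*(-5) = -1 + 0²*(-5) = -1 + 0*(-5) = -1 + 0 = -1)
h(Z, k) = (-151 + k)*(4 + 2*Z) (h(Z, k) = (Z + (4 + Z))*(k - 151) = (4 + 2*Z)*(-151 + k) = (-151 + k)*(4 + 2*Z))
h(Y, -96) + 52*(-68 - 60) = (-604 - 302*(-1) - 1*(-96) - 96*(4 - 1)) + 52*(-68 - 60) = (-604 + 302 + 96 - 96*3) + 52*(-128) = (-604 + 302 + 96 - 288) - 6656 = -494 - 6656 = -7150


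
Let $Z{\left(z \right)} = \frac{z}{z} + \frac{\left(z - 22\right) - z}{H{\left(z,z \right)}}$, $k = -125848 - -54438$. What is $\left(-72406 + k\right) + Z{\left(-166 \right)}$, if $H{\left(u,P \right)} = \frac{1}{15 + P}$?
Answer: $-140493$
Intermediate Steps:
$k = -71410$ ($k = -125848 + 54438 = -71410$)
$Z{\left(z \right)} = -329 - 22 z$ ($Z{\left(z \right)} = \frac{z}{z} + \frac{\left(z - 22\right) - z}{\frac{1}{15 + z}} = 1 + \left(\left(z - 22\right) - z\right) \left(15 + z\right) = 1 + \left(\left(-22 + z\right) - z\right) \left(15 + z\right) = 1 - 22 \left(15 + z\right) = 1 - \left(330 + 22 z\right) = -329 - 22 z$)
$\left(-72406 + k\right) + Z{\left(-166 \right)} = \left(-72406 - 71410\right) - -3323 = -143816 + \left(-329 + 3652\right) = -143816 + 3323 = -140493$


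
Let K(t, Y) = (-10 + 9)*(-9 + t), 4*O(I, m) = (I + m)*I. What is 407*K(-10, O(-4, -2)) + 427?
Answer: 8160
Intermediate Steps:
O(I, m) = I*(I + m)/4 (O(I, m) = ((I + m)*I)/4 = (I*(I + m))/4 = I*(I + m)/4)
K(t, Y) = 9 - t (K(t, Y) = -(-9 + t) = 9 - t)
407*K(-10, O(-4, -2)) + 427 = 407*(9 - 1*(-10)) + 427 = 407*(9 + 10) + 427 = 407*19 + 427 = 7733 + 427 = 8160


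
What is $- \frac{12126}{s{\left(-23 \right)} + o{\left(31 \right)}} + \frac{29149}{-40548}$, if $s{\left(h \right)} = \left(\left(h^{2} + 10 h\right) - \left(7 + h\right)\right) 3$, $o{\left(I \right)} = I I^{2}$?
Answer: $- \frac{173451089}{155785416} \approx -1.1134$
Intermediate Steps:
$o{\left(I \right)} = I^{3}$
$s{\left(h \right)} = -21 + 3 h^{2} + 27 h$ ($s{\left(h \right)} = \left(-7 + h^{2} + 9 h\right) 3 = -21 + 3 h^{2} + 27 h$)
$- \frac{12126}{s{\left(-23 \right)} + o{\left(31 \right)}} + \frac{29149}{-40548} = - \frac{12126}{\left(-21 + 3 \left(-23\right)^{2} + 27 \left(-23\right)\right) + 31^{3}} + \frac{29149}{-40548} = - \frac{12126}{\left(-21 + 3 \cdot 529 - 621\right) + 29791} + 29149 \left(- \frac{1}{40548}\right) = - \frac{12126}{\left(-21 + 1587 - 621\right) + 29791} - \frac{29149}{40548} = - \frac{12126}{945 + 29791} - \frac{29149}{40548} = - \frac{12126}{30736} - \frac{29149}{40548} = \left(-12126\right) \frac{1}{30736} - \frac{29149}{40548} = - \frac{6063}{15368} - \frac{29149}{40548} = - \frac{173451089}{155785416}$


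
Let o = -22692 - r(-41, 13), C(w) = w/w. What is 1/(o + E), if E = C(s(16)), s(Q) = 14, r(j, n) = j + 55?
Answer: -1/22705 ≈ -4.4043e-5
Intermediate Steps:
r(j, n) = 55 + j
C(w) = 1
o = -22706 (o = -22692 - (55 - 41) = -22692 - 1*14 = -22692 - 14 = -22706)
E = 1
1/(o + E) = 1/(-22706 + 1) = 1/(-22705) = -1/22705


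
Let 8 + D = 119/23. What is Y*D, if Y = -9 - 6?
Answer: 975/23 ≈ 42.391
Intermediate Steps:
D = -65/23 (D = -8 + 119/23 = -65/23 ≈ -2.8261)
Y = -15
Y*D = -15*(-65/23) = 975/23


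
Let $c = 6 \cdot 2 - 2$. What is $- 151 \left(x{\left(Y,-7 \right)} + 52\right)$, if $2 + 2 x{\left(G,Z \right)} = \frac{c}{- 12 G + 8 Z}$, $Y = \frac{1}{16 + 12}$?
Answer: $- \frac{607322}{79} \approx -7687.6$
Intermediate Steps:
$Y = \frac{1}{28} \approx 0.035714$
$c = 10$ ($c = 12 - 2 = 10$)
$x{\left(G,Z \right)} = -1 + \frac{5}{- 12 G + 8 Z}$ ($x{\left(G,Z \right)} = -1 + \frac{10 \frac{1}{- 12 G + 8 Z}}{2} = -1 + \frac{5}{- 12 G + 8 Z}$)
$- 151 \left(x{\left(Y,-7 \right)} + 52\right) = - 151 \left(\frac{-5 - \frac{3}{7} + 8 \left(-7\right)}{4 \left(\left(-2\right) \left(-7\right) + 3 \cdot \frac{1}{28}\right)} + 52\right) = - 151 \left(\frac{-5 - \frac{3}{7} - 56}{4 \left(14 + \frac{3}{28}\right)} + 52\right) = - 151 \left(\frac{1}{4} \frac{1}{\frac{395}{28}} \left(- \frac{430}{7}\right) + 52\right) = - 151 \left(\frac{1}{4} \cdot \frac{28}{395} \left(- \frac{430}{7}\right) + 52\right) = - 151 \left(- \frac{86}{79} + 52\right) = \left(-151\right) \frac{4022}{79} = - \frac{607322}{79}$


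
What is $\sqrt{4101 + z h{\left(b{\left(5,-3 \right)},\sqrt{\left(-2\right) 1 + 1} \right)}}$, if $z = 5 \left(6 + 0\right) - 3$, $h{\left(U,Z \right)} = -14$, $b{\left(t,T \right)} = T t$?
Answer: $\sqrt{3723} \approx 61.016$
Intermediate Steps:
$z = 27$ ($z = 5 \cdot 6 - 3 = 30 - 3 = 27$)
$\sqrt{4101 + z h{\left(b{\left(5,-3 \right)},\sqrt{\left(-2\right) 1 + 1} \right)}} = \sqrt{4101 + 27 \left(-14\right)} = \sqrt{4101 - 378} = \sqrt{3723}$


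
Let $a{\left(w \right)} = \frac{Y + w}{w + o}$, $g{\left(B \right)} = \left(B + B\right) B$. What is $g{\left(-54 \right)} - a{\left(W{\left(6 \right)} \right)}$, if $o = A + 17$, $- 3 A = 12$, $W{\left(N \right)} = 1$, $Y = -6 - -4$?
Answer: $\frac{81649}{14} \approx 5832.1$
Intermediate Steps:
$Y = -2$ ($Y = -6 + 4 = -2$)
$A = -4$ ($A = \left(- \frac{1}{3}\right) 12 = -4$)
$o = 13$ ($o = -4 + 17 = 13$)
$g{\left(B \right)} = 2 B^{2}$ ($g{\left(B \right)} = 2 B B = 2 B^{2}$)
$a{\left(w \right)} = \frac{-2 + w}{13 + w}$ ($a{\left(w \right)} = \frac{-2 + w}{w + 13} = \frac{-2 + w}{13 + w}$)
$g{\left(-54 \right)} - a{\left(W{\left(6 \right)} \right)} = 2 \left(-54\right)^{2} - \frac{-2 + 1}{13 + 1} = 2 \cdot 2916 - \frac{1}{14} \left(-1\right) = 5832 - \frac{1}{14} \left(-1\right) = 5832 - - \frac{1}{14} = 5832 + \frac{1}{14} = \frac{81649}{14}$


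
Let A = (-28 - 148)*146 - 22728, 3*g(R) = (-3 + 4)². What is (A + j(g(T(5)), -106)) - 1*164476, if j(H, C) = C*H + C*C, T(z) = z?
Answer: -605098/3 ≈ -2.0170e+5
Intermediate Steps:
g(R) = ⅓ (g(R) = (-3 + 4)²/3 = (⅓)*1² = (⅓)*1 = ⅓)
A = -48424 (A = -176*146 - 22728 = -25696 - 22728 = -48424)
j(H, C) = C² + C*H (j(H, C) = C*H + C² = C² + C*H)
(A + j(g(T(5)), -106)) - 1*164476 = (-48424 - 106*(-106 + ⅓)) - 1*164476 = (-48424 - 106*(-317/3)) - 164476 = (-48424 + 33602/3) - 164476 = -111670/3 - 164476 = -605098/3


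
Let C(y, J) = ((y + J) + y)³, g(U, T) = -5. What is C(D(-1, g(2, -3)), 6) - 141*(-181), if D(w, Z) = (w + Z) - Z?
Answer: 25585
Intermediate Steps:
D(w, Z) = w (D(w, Z) = (Z + w) - Z = w)
C(y, J) = (J + 2*y)³ (C(y, J) = ((J + y) + y)³ = (J + 2*y)³)
C(D(-1, g(2, -3)), 6) - 141*(-181) = (6 + 2*(-1))³ - 141*(-181) = (6 - 2)³ + 25521 = 4³ + 25521 = 64 + 25521 = 25585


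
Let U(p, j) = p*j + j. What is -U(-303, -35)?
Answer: -10570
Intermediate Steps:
U(p, j) = j + j*p (U(p, j) = j*p + j = j + j*p)
-U(-303, -35) = -(-35)*(1 - 303) = -(-35)*(-302) = -1*10570 = -10570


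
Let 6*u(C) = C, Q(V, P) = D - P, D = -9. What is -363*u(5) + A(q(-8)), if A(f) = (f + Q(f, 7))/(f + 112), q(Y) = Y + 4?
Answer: -16345/54 ≈ -302.69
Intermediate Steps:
Q(V, P) = -9 - P
u(C) = C/6
q(Y) = 4 + Y
A(f) = (-16 + f)/(112 + f) (A(f) = (f + (-9 - 1*7))/(f + 112) = (f + (-9 - 7))/(112 + f) = (f - 16)/(112 + f) = (-16 + f)/(112 + f))
-363*u(5) + A(q(-8)) = -121*5/2 + (-16 + (4 - 8))/(112 + (4 - 8)) = -363*⅚ + (-16 - 4)/(112 - 4) = -605/2 - 20/108 = -605/2 + (1/108)*(-20) = -605/2 - 5/27 = -16345/54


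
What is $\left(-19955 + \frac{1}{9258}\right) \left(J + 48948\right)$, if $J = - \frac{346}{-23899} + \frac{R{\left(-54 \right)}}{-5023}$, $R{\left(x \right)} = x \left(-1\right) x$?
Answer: $- \frac{542777765181444839791}{555686809833} \approx -9.7677 \cdot 10^{8}$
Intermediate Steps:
$R{\left(x \right)} = - x^{2}$ ($R{\left(x \right)} = - x x = - x^{2}$)
$J = \frac{71427442}{120044677}$ ($J = - \frac{346}{-23899} + \frac{\left(-1\right) \left(-54\right)^{2}}{-5023} = \left(-346\right) \left(- \frac{1}{23899}\right) + \left(-1\right) 2916 \left(- \frac{1}{5023}\right) = \frac{346}{23899} - - \frac{2916}{5023} = \frac{346}{23899} + \frac{2916}{5023} = \frac{71427442}{120044677} \approx 0.59501$)
$\left(-19955 + \frac{1}{9258}\right) \left(J + 48948\right) = \left(-19955 + \frac{1}{9258}\right) \left(\frac{71427442}{120044677} + 48948\right) = \left(-19955 + \frac{1}{9258}\right) \frac{5876018277238}{120044677} = \left(- \frac{184743389}{9258}\right) \frac{5876018277238}{120044677} = - \frac{542777765181444839791}{555686809833}$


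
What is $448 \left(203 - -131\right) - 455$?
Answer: $149177$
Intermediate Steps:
$448 \left(203 - -131\right) - 455 = 448 \left(203 + 131\right) - 455 = 448 \cdot 334 - 455 = 149632 - 455 = 149177$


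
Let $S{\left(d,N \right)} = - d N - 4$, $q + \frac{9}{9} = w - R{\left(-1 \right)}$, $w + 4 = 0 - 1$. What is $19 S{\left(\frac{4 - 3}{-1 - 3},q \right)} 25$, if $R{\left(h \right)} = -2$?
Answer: $-2375$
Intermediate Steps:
$w = -5$ ($w = -4 + \left(0 - 1\right) = -4 - 1 = -5$)
$q = -4$ ($q = -1 - 3 = -4$)
$S{\left(d,N \right)} = -4 - N d$ ($S{\left(d,N \right)} = - N d - 4 = -4 - N d$)
$19 S{\left(\frac{4 - 3}{-1 - 3},q \right)} 25 = 19 \left(-4 - - 4 \frac{4 - 3}{-1 - 3}\right) 25 = 19 \left(-4 - - 4 \cdot 1 \frac{1}{-4}\right) 25 = 19 \left(-4 - - 4 \cdot 1 \left(- \frac{1}{4}\right)\right) 25 = 19 \left(-4 - \left(-4\right) \left(- \frac{1}{4}\right)\right) 25 = 19 \left(-4 - 1\right) 25 = 19 \left(-5\right) 25 = \left(-95\right) 25 = -2375$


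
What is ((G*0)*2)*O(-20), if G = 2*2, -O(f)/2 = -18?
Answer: 0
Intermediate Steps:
O(f) = 36 (O(f) = -2*(-18) = 36)
G = 4
((G*0)*2)*O(-20) = ((4*0)*2)*36 = (0*2)*36 = 0*36 = 0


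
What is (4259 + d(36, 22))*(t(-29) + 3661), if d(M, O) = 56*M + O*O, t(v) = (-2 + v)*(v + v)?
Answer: 36897381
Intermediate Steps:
t(v) = 2*v*(-2 + v) (t(v) = (-2 + v)*(2*v) = 2*v*(-2 + v))
d(M, O) = O**2 + 56*M (d(M, O) = 56*M + O**2 = O**2 + 56*M)
(4259 + d(36, 22))*(t(-29) + 3661) = (4259 + (22**2 + 56*36))*(2*(-29)*(-2 - 29) + 3661) = (4259 + (484 + 2016))*(2*(-29)*(-31) + 3661) = (4259 + 2500)*(1798 + 3661) = 6759*5459 = 36897381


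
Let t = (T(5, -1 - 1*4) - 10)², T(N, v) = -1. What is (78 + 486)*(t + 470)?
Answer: 333324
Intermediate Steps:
t = 121 (t = (-1 - 10)² = (-11)² = 121)
(78 + 486)*(t + 470) = (78 + 486)*(121 + 470) = 564*591 = 333324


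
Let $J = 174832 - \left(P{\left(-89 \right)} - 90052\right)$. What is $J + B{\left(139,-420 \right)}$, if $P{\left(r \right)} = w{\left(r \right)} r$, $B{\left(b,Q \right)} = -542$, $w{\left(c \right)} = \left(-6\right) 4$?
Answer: $262206$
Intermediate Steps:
$w{\left(c \right)} = -24$
$P{\left(r \right)} = - 24 r$
$J = 262748$ ($J = 174832 - \left(\left(-24\right) \left(-89\right) - 90052\right) = 174832 - \left(2136 - 90052\right) = 174832 - -87916 = 174832 + 87916 = 262748$)
$J + B{\left(139,-420 \right)} = 262748 - 542 = 262206$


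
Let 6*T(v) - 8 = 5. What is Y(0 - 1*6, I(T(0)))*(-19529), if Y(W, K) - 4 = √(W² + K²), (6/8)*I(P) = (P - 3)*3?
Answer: -78116 - 39058*√106/3 ≈ -2.1216e+5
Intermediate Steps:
T(v) = 13/6 (T(v) = 4/3 + (⅙)*5 = 4/3 + ⅚ = 13/6)
I(P) = -12 + 4*P (I(P) = 4*((P - 3)*3)/3 = 4*((-3 + P)*3)/3 = 4*(-9 + 3*P)/3 = -12 + 4*P)
Y(W, K) = 4 + √(K² + W²) (Y(W, K) = 4 + √(W² + K²) = 4 + √(K² + W²))
Y(0 - 1*6, I(T(0)))*(-19529) = (4 + √((-12 + 4*(13/6))² + (0 - 1*6)²))*(-19529) = (4 + √((-12 + 26/3)² + (0 - 6)²))*(-19529) = (4 + √((-10/3)² + (-6)²))*(-19529) = (4 + √(100/9 + 36))*(-19529) = (4 + √(424/9))*(-19529) = (4 + 2*√106/3)*(-19529) = -78116 - 39058*√106/3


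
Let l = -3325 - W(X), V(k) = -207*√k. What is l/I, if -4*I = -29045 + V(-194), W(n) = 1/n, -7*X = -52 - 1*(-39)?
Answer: -717527680/1582145929 + 5113728*I*√194/1582145929 ≈ -0.45352 + 0.045019*I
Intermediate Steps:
X = 13/7 (X = -(-52 - 1*(-39))/7 = -(-52 + 39)/7 = -⅐*(-13) = 13/7 ≈ 1.8571)
l = -43232/13 (l = -3325 - 1/13/7 = -3325 - 1*7/13 = -3325 - 7/13 = -43232/13 ≈ -3325.5)
I = 29045/4 + 207*I*√194/4 (I = -(-29045 - 207*I*√194)/4 = 29045/4 + 207*I*√194/4 ≈ 7261.3 + 720.79*I)
l/I = -43232/(13*(29045/4 + 207*I*√194/4))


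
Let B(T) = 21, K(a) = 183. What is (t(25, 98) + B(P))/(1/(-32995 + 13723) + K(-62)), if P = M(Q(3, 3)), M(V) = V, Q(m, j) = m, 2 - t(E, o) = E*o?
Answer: -46773144/3526775 ≈ -13.262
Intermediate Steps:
t(E, o) = 2 - E*o
P = 3
(t(25, 98) + B(P))/(1/(-32995 + 13723) + K(-62)) = ((2 - 1*25*98) + 21)/(1/(-32995 + 13723) + 183) = ((2 - 2450) + 21)/(1/(-19272) + 183) = (-2448 + 21)/(-1/19272 + 183) = -2427/3526775/19272 = -2427*19272/3526775 = -46773144/3526775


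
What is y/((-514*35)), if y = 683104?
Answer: -341552/8995 ≈ -37.971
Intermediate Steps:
y/((-514*35)) = 683104/((-514*35)) = 683104/(-17990) = 683104*(-1/17990) = -341552/8995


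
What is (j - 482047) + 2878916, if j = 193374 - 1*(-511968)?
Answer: 3102211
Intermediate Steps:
j = 705342 (j = 193374 + 511968 = 705342)
(j - 482047) + 2878916 = (705342 - 482047) + 2878916 = 223295 + 2878916 = 3102211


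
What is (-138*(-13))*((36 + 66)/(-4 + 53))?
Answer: 182988/49 ≈ 3734.4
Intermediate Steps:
(-138*(-13))*((36 + 66)/(-4 + 53)) = 1794*(102/49) = 182988/49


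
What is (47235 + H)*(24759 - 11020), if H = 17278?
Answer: 886344107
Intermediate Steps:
(47235 + H)*(24759 - 11020) = (47235 + 17278)*(24759 - 11020) = 64513*13739 = 886344107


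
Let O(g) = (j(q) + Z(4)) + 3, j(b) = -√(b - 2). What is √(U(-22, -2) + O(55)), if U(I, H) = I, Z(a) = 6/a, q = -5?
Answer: √(-70 - 4*I*√7)/2 ≈ 0.31533 - 4.1952*I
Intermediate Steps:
j(b) = -√(-2 + b)
O(g) = 9/2 - I*√7 (O(g) = (-√(-2 - 5) + 6/4) + 3 = (-√(-7) + 6*(¼)) + 3 = (-I*√7 + 3/2) + 3 = (3/2 - I*√7) + 3 = 9/2 - I*√7)
√(U(-22, -2) + O(55)) = √(-22 + (9/2 - I*√7)) = √(-35/2 - I*√7)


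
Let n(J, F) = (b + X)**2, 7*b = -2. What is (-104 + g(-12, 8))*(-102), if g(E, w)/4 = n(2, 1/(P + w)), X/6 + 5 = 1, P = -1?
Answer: -11271408/49 ≈ -2.3003e+5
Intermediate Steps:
X = -24 (X = -30 + 6*1 = -30 + 6 = -24)
b = -2/7 (b = (1/7)*(-2) = -2/7 ≈ -0.28571)
n(J, F) = 28900/49 (n(J, F) = (-2/7 - 24)**2 = (-170/7)**2 = 28900/49)
g(E, w) = 115600/49 (g(E, w) = 4*(28900/49) = 115600/49)
(-104 + g(-12, 8))*(-102) = (-104 + 115600/49)*(-102) = (110504/49)*(-102) = -11271408/49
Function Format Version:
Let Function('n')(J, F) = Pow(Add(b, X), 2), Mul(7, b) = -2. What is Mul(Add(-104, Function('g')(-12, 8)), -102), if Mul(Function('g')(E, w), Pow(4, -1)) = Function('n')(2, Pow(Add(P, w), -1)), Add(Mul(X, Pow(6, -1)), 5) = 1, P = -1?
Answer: Rational(-11271408, 49) ≈ -2.3003e+5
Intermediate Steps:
X = -24 (X = Add(-30, Mul(6, 1)) = Add(-30, 6) = -24)
b = Rational(-2, 7) (b = Mul(Rational(1, 7), -2) = Rational(-2, 7) ≈ -0.28571)
Function('n')(J, F) = Rational(28900, 49) (Function('n')(J, F) = Pow(Add(Rational(-2, 7), -24), 2) = Pow(Rational(-170, 7), 2) = Rational(28900, 49))
Function('g')(E, w) = Rational(115600, 49) (Function('g')(E, w) = Mul(4, Rational(28900, 49)) = Rational(115600, 49))
Mul(Add(-104, Function('g')(-12, 8)), -102) = Mul(Add(-104, Rational(115600, 49)), -102) = Mul(Rational(110504, 49), -102) = Rational(-11271408, 49)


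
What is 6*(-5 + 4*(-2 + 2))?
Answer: -30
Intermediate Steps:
6*(-5 + 4*(-2 + 2)) = 6*(-5 + 4*0) = 6*(-5 + 0) = 6*(-5) = -30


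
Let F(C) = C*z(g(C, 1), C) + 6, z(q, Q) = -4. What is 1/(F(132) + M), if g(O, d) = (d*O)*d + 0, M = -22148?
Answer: -1/22670 ≈ -4.4111e-5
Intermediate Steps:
g(O, d) = O*d² (g(O, d) = (O*d)*d + 0 = O*d² + 0 = O*d²)
F(C) = 6 - 4*C (F(C) = C*(-4) + 6 = -4*C + 6 = 6 - 4*C)
1/(F(132) + M) = 1/((6 - 4*132) - 22148) = 1/((6 - 528) - 22148) = 1/(-522 - 22148) = 1/(-22670) = -1/22670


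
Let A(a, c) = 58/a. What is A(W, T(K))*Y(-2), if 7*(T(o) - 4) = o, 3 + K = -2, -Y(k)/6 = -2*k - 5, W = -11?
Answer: -348/11 ≈ -31.636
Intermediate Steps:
Y(k) = 30 + 12*k (Y(k) = -6*(-2*k - 5) = -6*(-5 - 2*k) = 30 + 12*k)
K = -5 (K = -3 - 2 = -5)
T(o) = 4 + o/7
A(W, T(K))*Y(-2) = (58/(-11))*(30 + 12*(-2)) = (58*(-1/11))*(30 - 24) = -58/11*6 = -348/11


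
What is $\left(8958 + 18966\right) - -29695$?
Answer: $57619$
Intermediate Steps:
$\left(8958 + 18966\right) - -29695 = 27924 + 29695 = 57619$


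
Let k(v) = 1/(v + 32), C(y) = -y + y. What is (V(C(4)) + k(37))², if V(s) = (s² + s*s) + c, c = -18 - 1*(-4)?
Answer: 931225/4761 ≈ 195.59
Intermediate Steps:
c = -14 (c = -18 + 4 = -14)
C(y) = 0
V(s) = -14 + 2*s² (V(s) = (s² + s*s) - 14 = (s² + s²) - 14 = 2*s² - 14 = -14 + 2*s²)
k(v) = 1/(32 + v)
(V(C(4)) + k(37))² = ((-14 + 2*0²) + 1/(32 + 37))² = ((-14 + 2*0) + 1/69)² = ((-14 + 0) + 1/69)² = (-14 + 1/69)² = (-965/69)² = 931225/4761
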